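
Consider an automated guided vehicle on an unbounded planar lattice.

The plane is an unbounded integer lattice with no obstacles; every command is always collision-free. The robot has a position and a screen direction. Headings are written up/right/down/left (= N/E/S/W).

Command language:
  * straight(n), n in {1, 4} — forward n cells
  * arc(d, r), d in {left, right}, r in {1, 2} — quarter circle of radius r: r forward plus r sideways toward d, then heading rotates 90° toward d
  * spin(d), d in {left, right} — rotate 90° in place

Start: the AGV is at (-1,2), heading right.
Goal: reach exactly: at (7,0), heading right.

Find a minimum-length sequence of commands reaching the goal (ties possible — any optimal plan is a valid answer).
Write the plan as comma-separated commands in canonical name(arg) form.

arc(right, 2), arc(left, 1), arc(left, 1), spin(right), straight(4)

begin: at (-1,2), heading right
t=1 arc(right, 2) ⇒ at (1,0), heading down
t=2 arc(left, 1) ⇒ at (2,-1), heading right
t=3 arc(left, 1) ⇒ at (3,0), heading up
t=4 spin(right) ⇒ at (3,0), heading right
t=5 straight(4) ⇒ at (7,0), heading right
no 4-step plan works, so 5 is optimal.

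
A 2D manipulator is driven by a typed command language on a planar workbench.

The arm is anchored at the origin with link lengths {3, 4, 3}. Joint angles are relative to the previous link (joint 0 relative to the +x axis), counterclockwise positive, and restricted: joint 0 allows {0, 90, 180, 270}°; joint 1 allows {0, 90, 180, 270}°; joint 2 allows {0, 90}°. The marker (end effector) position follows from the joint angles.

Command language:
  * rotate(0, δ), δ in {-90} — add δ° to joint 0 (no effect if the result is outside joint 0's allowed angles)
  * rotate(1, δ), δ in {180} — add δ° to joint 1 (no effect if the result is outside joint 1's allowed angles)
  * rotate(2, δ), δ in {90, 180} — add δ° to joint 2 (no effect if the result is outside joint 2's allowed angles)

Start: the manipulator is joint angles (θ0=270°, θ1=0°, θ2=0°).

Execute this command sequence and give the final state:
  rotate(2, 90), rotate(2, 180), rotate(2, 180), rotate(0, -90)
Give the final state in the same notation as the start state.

begin: joint angles (θ0=270°, θ1=0°, θ2=0°)
1. rotate(2, 90) → joint angles (θ0=270°, θ1=0°, θ2=90°)
2. rotate(2, 180) → joint angles (θ0=270°, θ1=0°, θ2=90°)
3. rotate(2, 180) → joint angles (θ0=270°, θ1=0°, θ2=90°)
4. rotate(0, -90) → joint angles (θ0=180°, θ1=0°, θ2=90°)

joint angles (θ0=180°, θ1=0°, θ2=90°)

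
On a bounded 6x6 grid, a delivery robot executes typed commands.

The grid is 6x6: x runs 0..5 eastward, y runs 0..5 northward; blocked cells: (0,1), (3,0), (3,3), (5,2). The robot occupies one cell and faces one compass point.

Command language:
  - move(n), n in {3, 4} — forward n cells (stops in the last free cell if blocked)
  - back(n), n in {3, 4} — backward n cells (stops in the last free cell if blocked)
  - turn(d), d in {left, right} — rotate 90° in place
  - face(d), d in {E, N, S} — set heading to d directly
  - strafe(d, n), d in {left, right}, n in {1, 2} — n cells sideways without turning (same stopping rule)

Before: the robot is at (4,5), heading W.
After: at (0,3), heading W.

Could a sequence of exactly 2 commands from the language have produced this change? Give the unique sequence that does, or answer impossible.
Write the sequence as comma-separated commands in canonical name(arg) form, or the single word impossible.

move(4), strafe(left, 2)

key: heading stays W — no command in the sequence turns
from: at (4,5), heading W
1. move(4) → at (0,5), heading W
2. strafe(left, 2) → at (0,3), heading W
no other 2-command option fits: unique.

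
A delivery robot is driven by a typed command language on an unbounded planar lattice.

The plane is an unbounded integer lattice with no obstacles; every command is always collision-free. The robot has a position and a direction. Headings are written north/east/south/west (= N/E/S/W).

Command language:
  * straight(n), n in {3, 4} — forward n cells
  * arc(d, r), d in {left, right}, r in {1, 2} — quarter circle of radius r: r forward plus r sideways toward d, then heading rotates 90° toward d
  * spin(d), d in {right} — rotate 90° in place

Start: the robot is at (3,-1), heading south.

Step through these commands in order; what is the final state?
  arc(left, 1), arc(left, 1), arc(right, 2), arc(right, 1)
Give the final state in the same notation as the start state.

begin: at (3,-1), heading south
t=1 arc(left, 1) ⇒ at (4,-2), heading east
t=2 arc(left, 1) ⇒ at (5,-1), heading north
t=3 arc(right, 2) ⇒ at (7,1), heading east
t=4 arc(right, 1) ⇒ at (8,0), heading south

at (8,0), heading south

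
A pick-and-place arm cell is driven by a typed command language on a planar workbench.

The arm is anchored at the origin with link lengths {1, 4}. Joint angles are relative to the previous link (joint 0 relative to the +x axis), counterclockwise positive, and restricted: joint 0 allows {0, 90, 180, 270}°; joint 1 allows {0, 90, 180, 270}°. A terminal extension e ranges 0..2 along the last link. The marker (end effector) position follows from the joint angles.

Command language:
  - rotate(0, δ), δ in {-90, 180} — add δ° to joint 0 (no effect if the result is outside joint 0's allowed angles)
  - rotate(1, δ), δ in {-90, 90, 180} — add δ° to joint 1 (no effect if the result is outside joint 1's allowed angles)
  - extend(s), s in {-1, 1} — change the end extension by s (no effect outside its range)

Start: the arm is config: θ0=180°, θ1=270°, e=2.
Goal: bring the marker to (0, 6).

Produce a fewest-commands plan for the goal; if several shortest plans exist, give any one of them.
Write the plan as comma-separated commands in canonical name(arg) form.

rotate(1, 90), extend(-1), rotate(0, -90)

begin: config: θ0=180°, θ1=270°, e=2
[1] after rotate(1, 90): config: θ0=180°, θ1=0°, e=2
[2] after extend(-1): config: θ0=180°, θ1=0°, e=1
[3] after rotate(0, -90): config: θ0=90°, θ1=0°, e=1
nothing shorter than 3 reaches the goal.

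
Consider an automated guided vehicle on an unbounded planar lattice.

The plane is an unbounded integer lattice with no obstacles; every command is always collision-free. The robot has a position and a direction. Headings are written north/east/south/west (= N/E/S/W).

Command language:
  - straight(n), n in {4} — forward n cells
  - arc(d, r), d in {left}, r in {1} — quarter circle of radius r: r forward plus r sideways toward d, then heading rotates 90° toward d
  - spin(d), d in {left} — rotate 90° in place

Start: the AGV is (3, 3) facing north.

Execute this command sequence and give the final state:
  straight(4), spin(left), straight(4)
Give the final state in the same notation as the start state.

(-1, 7) facing west

t0: (3, 3) facing north
1. straight(4) → (3, 7) facing north
2. spin(left) → (3, 7) facing west
3. straight(4) → (-1, 7) facing west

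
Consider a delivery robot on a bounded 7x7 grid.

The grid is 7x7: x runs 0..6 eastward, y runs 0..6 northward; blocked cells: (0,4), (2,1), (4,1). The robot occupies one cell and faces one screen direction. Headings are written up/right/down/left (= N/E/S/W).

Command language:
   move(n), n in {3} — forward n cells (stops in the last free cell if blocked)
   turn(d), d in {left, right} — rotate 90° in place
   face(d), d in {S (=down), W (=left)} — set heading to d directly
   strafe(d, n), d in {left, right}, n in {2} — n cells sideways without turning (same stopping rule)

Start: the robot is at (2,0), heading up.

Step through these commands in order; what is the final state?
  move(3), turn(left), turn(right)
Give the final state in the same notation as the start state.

at (2,0), heading up

from: at (2,0), heading up
1. move(3) → at (2,0), heading up
2. turn(left) → at (2,0), heading left
3. turn(right) → at (2,0), heading up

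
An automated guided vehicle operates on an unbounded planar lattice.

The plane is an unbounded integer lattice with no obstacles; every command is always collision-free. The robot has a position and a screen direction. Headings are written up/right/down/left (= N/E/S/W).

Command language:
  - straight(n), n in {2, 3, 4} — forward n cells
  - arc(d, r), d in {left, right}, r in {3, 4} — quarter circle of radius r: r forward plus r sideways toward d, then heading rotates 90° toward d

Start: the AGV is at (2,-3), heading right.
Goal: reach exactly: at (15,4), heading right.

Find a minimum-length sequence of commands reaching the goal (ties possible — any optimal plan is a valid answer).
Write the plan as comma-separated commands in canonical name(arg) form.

initial: at (2,-3), heading right
[1] after straight(3): at (5,-3), heading right
[2] after straight(3): at (8,-3), heading right
[3] after arc(left, 3): at (11,0), heading up
[4] after arc(right, 4): at (15,4), heading right
nothing shorter than 4 reaches the goal.

straight(3), straight(3), arc(left, 3), arc(right, 4)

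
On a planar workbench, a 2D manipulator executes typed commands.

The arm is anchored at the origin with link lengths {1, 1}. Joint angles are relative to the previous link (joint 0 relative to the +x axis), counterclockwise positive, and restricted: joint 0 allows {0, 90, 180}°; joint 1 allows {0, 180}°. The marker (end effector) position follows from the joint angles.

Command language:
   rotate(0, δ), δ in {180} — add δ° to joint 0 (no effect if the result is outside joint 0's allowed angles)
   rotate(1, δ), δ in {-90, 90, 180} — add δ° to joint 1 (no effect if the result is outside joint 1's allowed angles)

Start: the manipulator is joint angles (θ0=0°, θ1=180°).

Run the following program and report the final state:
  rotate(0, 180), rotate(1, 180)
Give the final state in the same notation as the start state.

t0: joint angles (θ0=0°, θ1=180°)
step 1 (rotate(0, 180)): joint angles (θ0=180°, θ1=180°)
step 2 (rotate(1, 180)): joint angles (θ0=180°, θ1=0°)

joint angles (θ0=180°, θ1=0°)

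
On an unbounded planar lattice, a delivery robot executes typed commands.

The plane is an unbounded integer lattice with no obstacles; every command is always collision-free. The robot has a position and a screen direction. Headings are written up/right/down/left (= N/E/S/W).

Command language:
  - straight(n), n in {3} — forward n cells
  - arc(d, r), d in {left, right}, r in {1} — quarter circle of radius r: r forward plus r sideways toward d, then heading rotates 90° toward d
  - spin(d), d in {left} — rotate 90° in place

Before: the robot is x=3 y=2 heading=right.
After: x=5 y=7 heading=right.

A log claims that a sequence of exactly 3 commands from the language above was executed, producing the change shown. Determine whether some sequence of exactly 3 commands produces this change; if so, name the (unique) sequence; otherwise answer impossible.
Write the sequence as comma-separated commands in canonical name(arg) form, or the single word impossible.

arc(left, 1), straight(3), arc(right, 1)

key: order matters: swapping arc(left, 1) and arc(right, 1) lands elsewhere
from: x=3 y=2 heading=right
[1] after arc(left, 1): x=4 y=3 heading=up
[2] after straight(3): x=4 y=6 heading=up
[3] after arc(right, 1): x=5 y=7 heading=right
no rival 3-sequence matches.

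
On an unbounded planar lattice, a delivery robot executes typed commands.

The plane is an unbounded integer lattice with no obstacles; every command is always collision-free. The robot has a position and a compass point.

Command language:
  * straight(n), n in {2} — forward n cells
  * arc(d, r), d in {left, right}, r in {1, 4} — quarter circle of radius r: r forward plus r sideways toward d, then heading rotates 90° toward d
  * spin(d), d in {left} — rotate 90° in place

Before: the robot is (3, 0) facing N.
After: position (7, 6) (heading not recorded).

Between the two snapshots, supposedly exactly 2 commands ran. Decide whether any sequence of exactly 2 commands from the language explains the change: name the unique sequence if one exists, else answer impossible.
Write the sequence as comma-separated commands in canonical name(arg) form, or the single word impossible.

straight(2), arc(right, 4)

key: running arc(right, 4) before straight(2) would end elsewhere — order is forced
initial: (3, 0) facing N
step 1 (straight(2)): (3, 2) facing N
step 2 (arc(right, 4)): (7, 6) facing E
uniquely the one of 36 2-step routes that fits.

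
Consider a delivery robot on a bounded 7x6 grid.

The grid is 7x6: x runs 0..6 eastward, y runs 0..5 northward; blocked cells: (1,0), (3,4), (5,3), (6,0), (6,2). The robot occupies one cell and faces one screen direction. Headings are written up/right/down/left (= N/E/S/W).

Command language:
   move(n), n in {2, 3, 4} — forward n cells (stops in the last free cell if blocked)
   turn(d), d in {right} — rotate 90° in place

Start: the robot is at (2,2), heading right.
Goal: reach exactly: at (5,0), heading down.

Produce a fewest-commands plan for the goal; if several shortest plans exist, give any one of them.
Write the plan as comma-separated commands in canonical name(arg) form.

move(3), turn(right), move(2)

t0: at (2,2), heading right
[1] after move(3): at (5,2), heading right
[2] after turn(right): at (5,2), heading down
[3] after move(2): at (5,0), heading down
minimal: 3 command(s), checked below 3.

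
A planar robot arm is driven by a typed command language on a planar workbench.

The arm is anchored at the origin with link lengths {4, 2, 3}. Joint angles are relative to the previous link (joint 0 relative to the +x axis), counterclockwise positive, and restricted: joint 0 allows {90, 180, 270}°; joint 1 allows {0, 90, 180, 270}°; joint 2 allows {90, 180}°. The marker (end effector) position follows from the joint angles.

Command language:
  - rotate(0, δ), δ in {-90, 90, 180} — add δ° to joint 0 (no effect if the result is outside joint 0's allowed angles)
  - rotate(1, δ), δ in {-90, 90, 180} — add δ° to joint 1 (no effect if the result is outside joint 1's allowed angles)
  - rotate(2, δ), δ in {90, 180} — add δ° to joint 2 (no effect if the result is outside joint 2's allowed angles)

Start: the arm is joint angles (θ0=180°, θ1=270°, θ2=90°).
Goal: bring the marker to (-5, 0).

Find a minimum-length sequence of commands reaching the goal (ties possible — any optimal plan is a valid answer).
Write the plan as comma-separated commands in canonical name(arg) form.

rotate(1, -90), rotate(2, 90)

begin: joint angles (θ0=180°, θ1=270°, θ2=90°)
1. rotate(1, -90) → joint angles (θ0=180°, θ1=180°, θ2=90°)
2. rotate(2, 90) → joint angles (θ0=180°, θ1=180°, θ2=180°)
nothing shorter than 2 reaches the goal.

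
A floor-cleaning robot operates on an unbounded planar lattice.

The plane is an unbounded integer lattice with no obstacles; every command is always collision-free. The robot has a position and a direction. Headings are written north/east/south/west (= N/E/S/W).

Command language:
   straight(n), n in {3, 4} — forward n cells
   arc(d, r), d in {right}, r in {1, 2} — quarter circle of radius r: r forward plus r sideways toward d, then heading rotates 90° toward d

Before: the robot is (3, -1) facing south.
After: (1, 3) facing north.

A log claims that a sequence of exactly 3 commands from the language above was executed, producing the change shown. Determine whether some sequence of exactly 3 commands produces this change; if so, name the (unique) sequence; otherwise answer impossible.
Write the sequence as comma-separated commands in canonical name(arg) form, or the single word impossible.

arc(right, 1), arc(right, 1), straight(4)

key: position moved to (1,3) AND the heading swung to N — translation plus rotation needed
begin: (3, -1) facing south
step 1 (arc(right, 1)): (2, -2) facing west
step 2 (arc(right, 1)): (1, -1) facing north
step 3 (straight(4)): (1, 3) facing north
no other 3-command option fits: unique.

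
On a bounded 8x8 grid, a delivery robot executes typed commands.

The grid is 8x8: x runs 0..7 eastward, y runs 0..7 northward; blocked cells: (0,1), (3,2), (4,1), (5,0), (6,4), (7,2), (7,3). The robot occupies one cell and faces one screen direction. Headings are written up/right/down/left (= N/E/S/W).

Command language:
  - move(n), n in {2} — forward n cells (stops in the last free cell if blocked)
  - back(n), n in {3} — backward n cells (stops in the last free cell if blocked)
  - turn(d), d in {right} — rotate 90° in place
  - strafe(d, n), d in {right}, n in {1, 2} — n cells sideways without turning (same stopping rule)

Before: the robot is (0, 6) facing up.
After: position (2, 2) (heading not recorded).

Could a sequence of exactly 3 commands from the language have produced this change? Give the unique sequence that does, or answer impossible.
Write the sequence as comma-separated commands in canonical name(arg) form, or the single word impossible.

key: order matters: swapping back(3) and strafe(right, 2) lands elsewhere
initial: (0, 6) facing up
step 1 (back(3)): (0, 3) facing up
step 2 (back(3)): (0, 2) facing up
step 3 (strafe(right, 2)): (2, 2) facing up
no other 3-command option fits: unique.

back(3), back(3), strafe(right, 2)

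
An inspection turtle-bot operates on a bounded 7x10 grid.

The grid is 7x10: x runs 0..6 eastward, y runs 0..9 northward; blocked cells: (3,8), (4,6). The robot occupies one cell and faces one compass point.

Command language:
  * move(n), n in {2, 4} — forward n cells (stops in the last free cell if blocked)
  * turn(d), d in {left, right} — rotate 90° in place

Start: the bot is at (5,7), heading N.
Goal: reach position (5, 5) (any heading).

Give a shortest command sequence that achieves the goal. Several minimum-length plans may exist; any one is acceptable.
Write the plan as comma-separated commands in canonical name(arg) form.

turn(right), turn(right), move(2)

start: at (5,7), heading N
step 1 (turn(right)): at (5,7), heading E
step 2 (turn(right)): at (5,7), heading S
step 3 (move(2)): at (5,5), heading S
shorter routes all fall short; 3 is best.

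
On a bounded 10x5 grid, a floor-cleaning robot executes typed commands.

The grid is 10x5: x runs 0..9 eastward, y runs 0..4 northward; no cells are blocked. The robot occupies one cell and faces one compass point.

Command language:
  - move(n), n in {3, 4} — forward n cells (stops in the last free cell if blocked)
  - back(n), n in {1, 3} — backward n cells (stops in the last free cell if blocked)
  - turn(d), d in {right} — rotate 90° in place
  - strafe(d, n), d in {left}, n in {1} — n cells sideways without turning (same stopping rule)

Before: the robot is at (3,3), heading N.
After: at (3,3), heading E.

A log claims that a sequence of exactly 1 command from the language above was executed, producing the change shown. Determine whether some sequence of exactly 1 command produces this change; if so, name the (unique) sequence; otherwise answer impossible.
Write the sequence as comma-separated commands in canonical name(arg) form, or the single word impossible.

turn(right)

key: parked at (3,3) the whole time — nothing moves the robot
t0: at (3,3), heading N
t=1 turn(right) ⇒ at (3,3), heading E
no other 1-command option fits: unique.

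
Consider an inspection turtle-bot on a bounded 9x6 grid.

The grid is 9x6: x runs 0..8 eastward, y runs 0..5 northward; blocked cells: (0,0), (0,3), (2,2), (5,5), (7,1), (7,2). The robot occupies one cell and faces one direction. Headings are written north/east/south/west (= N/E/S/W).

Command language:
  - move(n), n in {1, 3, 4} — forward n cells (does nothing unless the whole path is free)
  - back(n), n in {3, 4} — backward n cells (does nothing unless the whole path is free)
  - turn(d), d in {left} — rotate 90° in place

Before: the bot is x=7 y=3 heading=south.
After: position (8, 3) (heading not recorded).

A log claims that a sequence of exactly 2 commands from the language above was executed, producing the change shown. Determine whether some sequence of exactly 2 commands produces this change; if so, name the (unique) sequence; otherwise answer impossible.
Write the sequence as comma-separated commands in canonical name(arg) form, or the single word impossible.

key: running move(1) before turn(left) would end elsewhere — order is forced
begin: x=7 y=3 heading=south
1. turn(left) → x=7 y=3 heading=east
2. move(1) → x=8 y=3 heading=east
no other 2-command option fits: unique.

turn(left), move(1)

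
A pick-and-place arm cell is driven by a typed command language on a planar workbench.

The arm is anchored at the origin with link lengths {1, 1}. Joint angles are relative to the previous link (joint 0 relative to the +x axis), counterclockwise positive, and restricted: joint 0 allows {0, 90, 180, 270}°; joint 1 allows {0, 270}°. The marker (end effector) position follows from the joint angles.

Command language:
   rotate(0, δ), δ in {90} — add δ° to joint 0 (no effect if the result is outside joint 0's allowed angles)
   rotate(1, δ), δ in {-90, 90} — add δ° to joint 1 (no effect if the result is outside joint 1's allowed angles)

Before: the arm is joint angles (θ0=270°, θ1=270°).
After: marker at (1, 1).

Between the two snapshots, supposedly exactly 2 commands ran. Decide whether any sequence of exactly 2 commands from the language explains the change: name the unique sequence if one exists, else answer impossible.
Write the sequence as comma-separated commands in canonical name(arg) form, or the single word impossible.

rotate(0, 90), rotate(0, 90)

start: joint angles (θ0=270°, θ1=270°)
[1] after rotate(0, 90): joint angles (θ0=0°, θ1=270°)
[2] after rotate(0, 90): joint angles (θ0=90°, θ1=270°)
uniquely the one of 9 2-step routes that fits.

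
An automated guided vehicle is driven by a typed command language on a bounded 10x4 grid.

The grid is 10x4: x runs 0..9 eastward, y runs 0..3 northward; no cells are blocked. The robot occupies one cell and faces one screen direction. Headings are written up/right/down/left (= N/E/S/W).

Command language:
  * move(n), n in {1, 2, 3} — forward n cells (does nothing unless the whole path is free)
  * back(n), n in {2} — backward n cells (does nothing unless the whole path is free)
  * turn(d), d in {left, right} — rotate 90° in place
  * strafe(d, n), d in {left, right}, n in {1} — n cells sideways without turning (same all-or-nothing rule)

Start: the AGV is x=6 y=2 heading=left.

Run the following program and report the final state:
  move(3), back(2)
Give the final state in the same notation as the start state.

x=5 y=2 heading=left

begin: x=6 y=2 heading=left
[1] after move(3): x=3 y=2 heading=left
[2] after back(2): x=5 y=2 heading=left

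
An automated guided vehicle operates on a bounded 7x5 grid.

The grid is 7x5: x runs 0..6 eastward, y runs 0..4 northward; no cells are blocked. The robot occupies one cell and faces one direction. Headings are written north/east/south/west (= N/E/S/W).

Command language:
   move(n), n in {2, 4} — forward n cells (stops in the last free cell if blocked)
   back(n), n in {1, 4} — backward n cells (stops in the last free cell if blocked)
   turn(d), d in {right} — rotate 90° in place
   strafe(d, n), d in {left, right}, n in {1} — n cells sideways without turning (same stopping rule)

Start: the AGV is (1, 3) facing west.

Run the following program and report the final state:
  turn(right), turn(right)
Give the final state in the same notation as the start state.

from: (1, 3) facing west
step 1 (turn(right)): (1, 3) facing north
step 2 (turn(right)): (1, 3) facing east

(1, 3) facing east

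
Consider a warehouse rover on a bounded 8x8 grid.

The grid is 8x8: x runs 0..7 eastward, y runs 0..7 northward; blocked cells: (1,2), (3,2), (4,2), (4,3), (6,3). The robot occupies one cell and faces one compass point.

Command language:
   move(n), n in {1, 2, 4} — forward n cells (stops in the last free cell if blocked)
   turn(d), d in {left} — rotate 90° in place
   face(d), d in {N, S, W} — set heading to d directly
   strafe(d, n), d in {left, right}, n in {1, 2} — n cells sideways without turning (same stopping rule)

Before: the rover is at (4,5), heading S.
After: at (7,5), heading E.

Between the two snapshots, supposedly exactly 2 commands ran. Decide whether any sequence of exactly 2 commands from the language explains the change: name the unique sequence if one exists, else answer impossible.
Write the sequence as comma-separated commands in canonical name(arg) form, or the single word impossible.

key: cell and facing (now E) both changed — the 2 commands mix motion and turning
begin: at (4,5), heading S
t=1 turn(left) ⇒ at (4,5), heading E
t=2 move(4) ⇒ at (7,5), heading E
no rival 2-sequence matches.

turn(left), move(4)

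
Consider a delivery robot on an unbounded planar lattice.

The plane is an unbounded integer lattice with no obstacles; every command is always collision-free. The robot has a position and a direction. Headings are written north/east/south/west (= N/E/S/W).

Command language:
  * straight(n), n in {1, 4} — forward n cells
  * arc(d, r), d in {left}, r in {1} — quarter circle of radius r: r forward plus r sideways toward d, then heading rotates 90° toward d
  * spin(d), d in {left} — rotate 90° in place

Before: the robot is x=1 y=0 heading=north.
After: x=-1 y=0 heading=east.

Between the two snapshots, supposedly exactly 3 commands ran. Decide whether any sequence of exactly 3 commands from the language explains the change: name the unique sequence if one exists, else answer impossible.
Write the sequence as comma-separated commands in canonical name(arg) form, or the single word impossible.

arc(left, 1), arc(left, 1), spin(left)

key: position moved to (-1,0) AND the heading swung to E — translation plus rotation needed
start: x=1 y=0 heading=north
step 1 (arc(left, 1)): x=0 y=1 heading=west
step 2 (arc(left, 1)): x=-1 y=0 heading=south
step 3 (spin(left)): x=-1 y=0 heading=east
all 64 alternatives checked — unique.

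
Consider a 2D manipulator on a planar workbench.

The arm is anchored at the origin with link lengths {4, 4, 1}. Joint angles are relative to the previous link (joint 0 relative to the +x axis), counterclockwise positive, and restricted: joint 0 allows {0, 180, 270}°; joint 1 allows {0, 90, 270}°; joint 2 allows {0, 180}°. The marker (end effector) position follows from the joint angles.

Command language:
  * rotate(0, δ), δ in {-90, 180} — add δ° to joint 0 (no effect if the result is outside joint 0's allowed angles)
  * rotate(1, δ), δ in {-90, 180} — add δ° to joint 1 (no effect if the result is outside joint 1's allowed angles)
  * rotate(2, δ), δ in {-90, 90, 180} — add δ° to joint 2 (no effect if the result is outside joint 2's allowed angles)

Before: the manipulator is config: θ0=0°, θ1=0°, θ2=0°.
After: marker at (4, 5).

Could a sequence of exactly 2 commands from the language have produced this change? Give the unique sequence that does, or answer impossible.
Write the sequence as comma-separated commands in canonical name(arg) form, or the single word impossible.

key: running rotate(1, 180) before rotate(1, -90) would end elsewhere — order is forced
from: config: θ0=0°, θ1=0°, θ2=0°
1. rotate(1, -90) → config: θ0=0°, θ1=270°, θ2=0°
2. rotate(1, 180) → config: θ0=0°, θ1=90°, θ2=0°
no other 2-command option fits: unique.

rotate(1, -90), rotate(1, 180)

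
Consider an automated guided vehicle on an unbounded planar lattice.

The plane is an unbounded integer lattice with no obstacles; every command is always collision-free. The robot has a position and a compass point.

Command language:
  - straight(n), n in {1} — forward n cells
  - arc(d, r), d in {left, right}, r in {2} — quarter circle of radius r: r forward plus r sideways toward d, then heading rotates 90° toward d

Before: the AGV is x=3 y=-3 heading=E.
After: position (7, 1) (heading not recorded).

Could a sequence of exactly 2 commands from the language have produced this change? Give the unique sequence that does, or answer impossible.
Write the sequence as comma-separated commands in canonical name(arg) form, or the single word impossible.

arc(left, 2), arc(right, 2)

key: order matters: swapping arc(left, 2) and arc(right, 2) lands elsewhere
begin: x=3 y=-3 heading=E
t=1 arc(left, 2) ⇒ x=5 y=-1 heading=N
t=2 arc(right, 2) ⇒ x=7 y=1 heading=E
no rival 2-sequence matches.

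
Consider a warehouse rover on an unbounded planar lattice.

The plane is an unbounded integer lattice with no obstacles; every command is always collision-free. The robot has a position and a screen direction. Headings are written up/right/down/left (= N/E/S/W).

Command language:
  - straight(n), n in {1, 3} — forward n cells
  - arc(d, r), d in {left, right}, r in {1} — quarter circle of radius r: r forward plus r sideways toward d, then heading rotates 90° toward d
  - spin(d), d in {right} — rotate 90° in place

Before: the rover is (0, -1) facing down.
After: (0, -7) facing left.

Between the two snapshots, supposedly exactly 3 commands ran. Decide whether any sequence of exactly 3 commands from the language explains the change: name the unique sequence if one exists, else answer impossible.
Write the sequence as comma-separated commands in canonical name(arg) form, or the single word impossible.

key: cell and facing (now W) both changed — the 3 commands mix motion and turning
from: (0, -1) facing down
1. straight(3) → (0, -4) facing down
2. straight(3) → (0, -7) facing down
3. spin(right) → (0, -7) facing left
uniquely the one of 125 3-step routes that fits.

straight(3), straight(3), spin(right)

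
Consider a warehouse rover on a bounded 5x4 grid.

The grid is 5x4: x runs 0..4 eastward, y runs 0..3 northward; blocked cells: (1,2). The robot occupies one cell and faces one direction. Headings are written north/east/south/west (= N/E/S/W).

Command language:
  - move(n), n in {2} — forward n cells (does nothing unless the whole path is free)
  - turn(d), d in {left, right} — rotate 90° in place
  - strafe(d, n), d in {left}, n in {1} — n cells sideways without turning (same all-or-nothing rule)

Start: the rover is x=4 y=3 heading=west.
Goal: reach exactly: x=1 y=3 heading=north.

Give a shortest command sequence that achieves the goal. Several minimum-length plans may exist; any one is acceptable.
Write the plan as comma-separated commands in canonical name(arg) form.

move(2), turn(right), strafe(left, 1)

begin: x=4 y=3 heading=west
[1] after move(2): x=2 y=3 heading=west
[2] after turn(right): x=2 y=3 heading=north
[3] after strafe(left, 1): x=1 y=3 heading=north
nothing shorter than 3 reaches the goal.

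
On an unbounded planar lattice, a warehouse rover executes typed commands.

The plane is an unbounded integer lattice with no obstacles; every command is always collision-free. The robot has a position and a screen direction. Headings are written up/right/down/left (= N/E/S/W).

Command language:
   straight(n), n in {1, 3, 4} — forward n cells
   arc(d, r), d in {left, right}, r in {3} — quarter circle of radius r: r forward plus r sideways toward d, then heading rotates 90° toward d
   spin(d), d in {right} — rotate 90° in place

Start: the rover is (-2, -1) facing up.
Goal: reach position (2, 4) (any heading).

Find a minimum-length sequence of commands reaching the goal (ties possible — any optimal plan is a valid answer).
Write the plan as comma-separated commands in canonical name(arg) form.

straight(1), straight(1), arc(right, 3), straight(1)

begin: (-2, -1) facing up
[1] after straight(1): (-2, 0) facing up
[2] after straight(1): (-2, 1) facing up
[3] after arc(right, 3): (1, 4) facing right
[4] after straight(1): (2, 4) facing right
shorter routes all fall short; 4 is best.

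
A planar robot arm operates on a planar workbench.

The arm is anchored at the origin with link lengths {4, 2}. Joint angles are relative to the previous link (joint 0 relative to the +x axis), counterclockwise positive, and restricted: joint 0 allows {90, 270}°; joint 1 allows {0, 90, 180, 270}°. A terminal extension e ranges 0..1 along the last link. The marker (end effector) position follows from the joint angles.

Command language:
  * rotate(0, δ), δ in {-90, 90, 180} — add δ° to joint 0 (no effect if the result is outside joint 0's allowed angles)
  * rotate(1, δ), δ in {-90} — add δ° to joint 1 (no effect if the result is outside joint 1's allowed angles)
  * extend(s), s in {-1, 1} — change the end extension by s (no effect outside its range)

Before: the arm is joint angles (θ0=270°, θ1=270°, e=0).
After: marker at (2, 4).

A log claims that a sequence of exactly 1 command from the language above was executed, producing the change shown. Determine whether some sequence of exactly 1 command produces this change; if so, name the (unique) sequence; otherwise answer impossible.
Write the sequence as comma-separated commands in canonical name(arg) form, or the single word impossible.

rotate(0, 180)

start: joint angles (θ0=270°, θ1=270°, e=0)
1. rotate(0, 180) → joint angles (θ0=90°, θ1=270°, e=0)
no rival 1-sequence matches.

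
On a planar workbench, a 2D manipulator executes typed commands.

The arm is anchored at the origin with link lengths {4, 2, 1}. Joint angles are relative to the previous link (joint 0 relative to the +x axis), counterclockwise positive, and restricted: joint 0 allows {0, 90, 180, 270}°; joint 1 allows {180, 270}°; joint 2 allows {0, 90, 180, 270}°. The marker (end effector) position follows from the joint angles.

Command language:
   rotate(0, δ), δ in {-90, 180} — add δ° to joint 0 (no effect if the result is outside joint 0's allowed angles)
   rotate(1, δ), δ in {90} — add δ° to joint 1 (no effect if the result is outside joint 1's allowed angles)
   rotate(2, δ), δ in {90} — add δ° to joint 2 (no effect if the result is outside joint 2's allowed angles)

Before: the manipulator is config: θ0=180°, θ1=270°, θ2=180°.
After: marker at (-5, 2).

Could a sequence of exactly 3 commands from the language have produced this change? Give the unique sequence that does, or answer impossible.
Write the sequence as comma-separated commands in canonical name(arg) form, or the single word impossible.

start: config: θ0=180°, θ1=270°, θ2=180°
1. rotate(2, 90) → config: θ0=180°, θ1=270°, θ2=270°
2. rotate(2, 90) → config: θ0=180°, θ1=270°, θ2=0°
3. rotate(2, 90) → config: θ0=180°, θ1=270°, θ2=90°
no other 3-command option fits: unique.

rotate(2, 90), rotate(2, 90), rotate(2, 90)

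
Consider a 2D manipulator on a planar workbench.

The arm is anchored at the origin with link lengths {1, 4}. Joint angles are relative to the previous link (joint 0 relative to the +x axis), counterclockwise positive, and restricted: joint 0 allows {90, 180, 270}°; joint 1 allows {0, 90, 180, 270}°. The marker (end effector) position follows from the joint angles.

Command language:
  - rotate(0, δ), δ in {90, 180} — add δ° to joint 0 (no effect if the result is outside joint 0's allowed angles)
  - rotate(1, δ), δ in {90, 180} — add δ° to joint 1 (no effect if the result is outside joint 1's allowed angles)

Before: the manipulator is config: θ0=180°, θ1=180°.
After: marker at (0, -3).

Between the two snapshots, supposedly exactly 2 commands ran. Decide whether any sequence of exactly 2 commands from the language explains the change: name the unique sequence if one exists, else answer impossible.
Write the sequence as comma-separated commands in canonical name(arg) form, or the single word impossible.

key: order matters: swapping rotate(0, 90) and rotate(0, 180) lands elsewhere
begin: config: θ0=180°, θ1=180°
1. rotate(0, 90) → config: θ0=270°, θ1=180°
2. rotate(0, 180) → config: θ0=90°, θ1=180°
all 16 alternatives checked — unique.

rotate(0, 90), rotate(0, 180)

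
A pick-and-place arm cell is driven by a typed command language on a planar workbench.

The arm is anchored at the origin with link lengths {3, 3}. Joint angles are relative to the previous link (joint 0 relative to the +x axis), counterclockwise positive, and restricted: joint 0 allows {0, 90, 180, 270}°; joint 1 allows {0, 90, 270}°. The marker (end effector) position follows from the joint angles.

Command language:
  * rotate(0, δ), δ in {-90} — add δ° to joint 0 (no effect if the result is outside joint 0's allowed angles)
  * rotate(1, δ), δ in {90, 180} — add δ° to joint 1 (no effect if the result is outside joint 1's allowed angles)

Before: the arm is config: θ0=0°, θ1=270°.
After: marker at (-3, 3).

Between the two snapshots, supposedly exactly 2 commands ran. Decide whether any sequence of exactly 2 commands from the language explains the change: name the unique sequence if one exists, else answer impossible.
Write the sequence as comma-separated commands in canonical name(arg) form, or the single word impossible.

begin: config: θ0=0°, θ1=270°
[1] after rotate(0, -90): config: θ0=270°, θ1=270°
[2] after rotate(0, -90): config: θ0=180°, θ1=270°
uniquely the one of 9 2-step routes that fits.

rotate(0, -90), rotate(0, -90)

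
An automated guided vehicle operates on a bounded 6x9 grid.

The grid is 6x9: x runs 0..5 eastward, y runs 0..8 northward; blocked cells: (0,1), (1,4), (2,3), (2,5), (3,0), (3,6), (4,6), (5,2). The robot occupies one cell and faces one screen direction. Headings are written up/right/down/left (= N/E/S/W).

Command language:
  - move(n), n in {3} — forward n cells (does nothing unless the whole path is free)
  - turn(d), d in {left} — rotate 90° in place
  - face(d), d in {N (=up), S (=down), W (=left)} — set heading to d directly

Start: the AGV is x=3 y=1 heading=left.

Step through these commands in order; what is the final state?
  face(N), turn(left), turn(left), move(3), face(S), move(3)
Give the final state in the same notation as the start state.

x=3 y=1 heading=down

start: x=3 y=1 heading=left
[1] after face(N): x=3 y=1 heading=up
[2] after turn(left): x=3 y=1 heading=left
[3] after turn(left): x=3 y=1 heading=down
[4] after move(3): x=3 y=1 heading=down
[5] after face(S): x=3 y=1 heading=down
[6] after move(3): x=3 y=1 heading=down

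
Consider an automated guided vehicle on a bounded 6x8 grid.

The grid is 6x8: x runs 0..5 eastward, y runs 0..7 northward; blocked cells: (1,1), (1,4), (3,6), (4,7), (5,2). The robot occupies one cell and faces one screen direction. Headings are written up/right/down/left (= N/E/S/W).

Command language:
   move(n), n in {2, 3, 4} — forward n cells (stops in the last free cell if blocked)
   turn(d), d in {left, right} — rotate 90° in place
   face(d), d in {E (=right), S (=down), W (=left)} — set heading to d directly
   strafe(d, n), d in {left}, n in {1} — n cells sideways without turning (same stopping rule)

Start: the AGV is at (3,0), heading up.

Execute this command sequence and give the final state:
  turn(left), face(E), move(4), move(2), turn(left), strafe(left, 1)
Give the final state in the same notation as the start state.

at (4,0), heading up

from: at (3,0), heading up
1. turn(left) → at (3,0), heading left
2. face(E) → at (3,0), heading right
3. move(4) → at (5,0), heading right
4. move(2) → at (5,0), heading right
5. turn(left) → at (5,0), heading up
6. strafe(left, 1) → at (4,0), heading up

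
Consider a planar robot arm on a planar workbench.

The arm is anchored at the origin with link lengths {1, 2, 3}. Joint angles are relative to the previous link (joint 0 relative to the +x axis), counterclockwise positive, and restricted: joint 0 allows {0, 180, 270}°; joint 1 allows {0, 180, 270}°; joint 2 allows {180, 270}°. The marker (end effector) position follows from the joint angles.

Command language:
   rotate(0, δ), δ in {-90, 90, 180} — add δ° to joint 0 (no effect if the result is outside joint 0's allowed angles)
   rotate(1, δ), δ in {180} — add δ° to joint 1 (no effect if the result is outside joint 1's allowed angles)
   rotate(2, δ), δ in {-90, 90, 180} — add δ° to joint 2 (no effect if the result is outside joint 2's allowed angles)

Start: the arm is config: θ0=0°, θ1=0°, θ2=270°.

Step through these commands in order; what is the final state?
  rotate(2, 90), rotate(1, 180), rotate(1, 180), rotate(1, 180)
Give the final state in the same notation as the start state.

config: θ0=0°, θ1=180°, θ2=270°

start: config: θ0=0°, θ1=0°, θ2=270°
1. rotate(2, 90) → config: θ0=0°, θ1=0°, θ2=270°
2. rotate(1, 180) → config: θ0=0°, θ1=180°, θ2=270°
3. rotate(1, 180) → config: θ0=0°, θ1=0°, θ2=270°
4. rotate(1, 180) → config: θ0=0°, θ1=180°, θ2=270°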